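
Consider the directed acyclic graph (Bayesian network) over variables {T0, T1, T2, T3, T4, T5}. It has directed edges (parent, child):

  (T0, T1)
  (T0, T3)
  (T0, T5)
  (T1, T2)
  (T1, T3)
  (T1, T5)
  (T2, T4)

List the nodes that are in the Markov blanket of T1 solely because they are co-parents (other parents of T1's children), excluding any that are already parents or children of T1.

{}

Children of T1: T2, T3, T5.
  T2 has no other parent.
  T3's other parent is T0.
  parents(T5) \ {T1} = {T0}.
Excluding nodes already adjacent to T1 (T0, T2, T3, T5), the co-parent-only contribution is {}.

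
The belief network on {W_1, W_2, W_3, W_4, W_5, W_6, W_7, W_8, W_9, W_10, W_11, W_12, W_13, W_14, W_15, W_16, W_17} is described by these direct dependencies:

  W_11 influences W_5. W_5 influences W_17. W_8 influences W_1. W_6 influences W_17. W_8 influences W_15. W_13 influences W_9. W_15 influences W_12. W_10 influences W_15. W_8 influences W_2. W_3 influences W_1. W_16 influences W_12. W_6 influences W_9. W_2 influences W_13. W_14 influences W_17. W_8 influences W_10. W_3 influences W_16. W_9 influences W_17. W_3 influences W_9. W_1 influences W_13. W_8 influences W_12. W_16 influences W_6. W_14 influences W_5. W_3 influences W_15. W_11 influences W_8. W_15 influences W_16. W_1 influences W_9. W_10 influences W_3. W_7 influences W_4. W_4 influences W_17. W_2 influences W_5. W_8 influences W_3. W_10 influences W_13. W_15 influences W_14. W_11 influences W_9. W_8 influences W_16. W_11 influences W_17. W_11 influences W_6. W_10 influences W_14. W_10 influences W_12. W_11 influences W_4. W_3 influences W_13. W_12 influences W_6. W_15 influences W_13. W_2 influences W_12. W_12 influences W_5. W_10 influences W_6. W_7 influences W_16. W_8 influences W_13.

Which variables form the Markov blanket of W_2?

{W_1, W_3, W_5, W_8, W_10, W_11, W_12, W_13, W_14, W_15, W_16}

The Markov blanket of a node is its parents, its children, and the other parents of its children.
Parents of W_2: W_8.
Ch(W_2) = {W_5, W_12, W_13}.
Co-parents of W_2 (other parents of its children):
  W_12 also has parents W_8, W_10, W_15, W_16.
  parents(W_5) \ {W_2} = {W_11, W_12, W_14}.
  parents(W_13) \ {W_2} = {W_1, W_3, W_8, W_10, W_15}.
So the Markov blanket of W_2 is {W_1, W_3, W_5, W_8, W_10, W_11, W_12, W_13, W_14, W_15, W_16}.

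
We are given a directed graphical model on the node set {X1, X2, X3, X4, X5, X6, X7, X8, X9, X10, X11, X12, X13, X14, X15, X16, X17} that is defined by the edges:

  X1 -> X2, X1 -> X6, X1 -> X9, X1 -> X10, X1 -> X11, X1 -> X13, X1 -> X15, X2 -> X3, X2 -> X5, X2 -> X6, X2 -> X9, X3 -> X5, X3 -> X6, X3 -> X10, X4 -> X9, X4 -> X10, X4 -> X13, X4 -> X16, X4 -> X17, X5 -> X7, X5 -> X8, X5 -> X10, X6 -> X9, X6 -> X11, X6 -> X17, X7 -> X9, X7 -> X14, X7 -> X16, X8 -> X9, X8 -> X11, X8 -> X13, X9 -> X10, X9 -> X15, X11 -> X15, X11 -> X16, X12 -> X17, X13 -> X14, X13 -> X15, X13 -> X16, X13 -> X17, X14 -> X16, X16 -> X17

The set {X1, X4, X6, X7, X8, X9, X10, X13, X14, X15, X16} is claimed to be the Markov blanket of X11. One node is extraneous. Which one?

X10

X11's parents: X1, X6, X8.
X11's children: X15, X16.
Parents of each child, excluding X11:
  X15: X1, X9, X13
  X16: X4, X7, X13, X14
MB(X11) = {X1, X4, X6, X7, X8, X9, X13, X14, X15, X16}.
X10 is neither a parent, child, nor co-parent of X11, so it does not belong.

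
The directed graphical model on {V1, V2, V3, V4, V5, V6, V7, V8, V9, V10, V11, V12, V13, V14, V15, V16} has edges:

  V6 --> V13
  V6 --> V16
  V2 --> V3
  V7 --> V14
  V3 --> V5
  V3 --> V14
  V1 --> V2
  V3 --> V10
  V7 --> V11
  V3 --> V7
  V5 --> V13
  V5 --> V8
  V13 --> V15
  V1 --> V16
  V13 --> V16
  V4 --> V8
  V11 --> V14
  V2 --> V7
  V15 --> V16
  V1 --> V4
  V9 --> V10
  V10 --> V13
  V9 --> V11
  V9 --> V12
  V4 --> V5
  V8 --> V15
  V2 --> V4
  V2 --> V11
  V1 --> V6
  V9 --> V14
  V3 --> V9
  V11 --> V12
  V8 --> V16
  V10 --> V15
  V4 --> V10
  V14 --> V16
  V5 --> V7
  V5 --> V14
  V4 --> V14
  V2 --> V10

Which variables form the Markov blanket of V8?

V8 has parents V4, V5.
Children of V8: V15, V16.
Other parents of V8's children:
  V15's other parents are V10, V13.
  parents(V16) \ {V8} = {V1, V6, V13, V14, V15}.
MB(V8) = {V1, V4, V5, V6, V10, V13, V14, V15, V16}.

{V1, V4, V5, V6, V10, V13, V14, V15, V16}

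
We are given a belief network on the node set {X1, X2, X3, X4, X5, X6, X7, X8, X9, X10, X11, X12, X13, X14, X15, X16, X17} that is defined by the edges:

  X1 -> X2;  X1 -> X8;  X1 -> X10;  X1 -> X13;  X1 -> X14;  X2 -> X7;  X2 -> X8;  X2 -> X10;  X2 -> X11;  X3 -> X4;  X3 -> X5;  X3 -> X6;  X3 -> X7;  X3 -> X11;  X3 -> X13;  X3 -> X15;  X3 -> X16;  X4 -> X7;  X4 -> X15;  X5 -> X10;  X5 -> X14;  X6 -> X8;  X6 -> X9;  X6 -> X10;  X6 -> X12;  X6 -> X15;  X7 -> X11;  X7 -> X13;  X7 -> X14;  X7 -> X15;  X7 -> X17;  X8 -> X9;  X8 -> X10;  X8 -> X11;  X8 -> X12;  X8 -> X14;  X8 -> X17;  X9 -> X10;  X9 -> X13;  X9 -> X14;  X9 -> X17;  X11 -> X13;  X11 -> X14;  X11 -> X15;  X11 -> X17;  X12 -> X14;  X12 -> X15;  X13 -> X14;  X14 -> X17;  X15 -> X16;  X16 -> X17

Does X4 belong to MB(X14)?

By definition, MB(X14) is built from X14's parents, X14's children, and the co-parents of X14.
Parents of X14: X1, X5, X7, X8, X9, X11, X12, X13.
Ch(X14) = {X17}.
Co-parents of X14 (other parents of its children):
  X17's other parents are X7, X8, X9, X11, X16.
MB(X14) = {X1, X5, X7, X8, X9, X11, X12, X13, X16, X17}; X4 is not in this set.

No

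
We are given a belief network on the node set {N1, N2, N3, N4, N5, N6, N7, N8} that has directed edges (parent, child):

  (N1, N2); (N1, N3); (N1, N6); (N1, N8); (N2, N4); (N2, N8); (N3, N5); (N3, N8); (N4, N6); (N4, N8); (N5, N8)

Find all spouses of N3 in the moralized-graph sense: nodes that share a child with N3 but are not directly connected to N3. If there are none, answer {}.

{N2, N4}

Children of N3: N5, N8.
  N5: —
  N8: N1, N2, N4, N5
Excluding nodes already adjacent to N3 (N1, N5, N8), the co-parent-only contribution is {N2, N4}.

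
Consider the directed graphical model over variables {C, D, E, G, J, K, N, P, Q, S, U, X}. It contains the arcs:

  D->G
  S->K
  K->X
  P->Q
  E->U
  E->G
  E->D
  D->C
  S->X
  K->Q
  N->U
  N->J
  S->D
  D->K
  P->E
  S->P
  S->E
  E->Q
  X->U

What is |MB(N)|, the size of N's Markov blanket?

4

Recall MB(v) = parents ∪ children ∪ spouses, where spouses are the other parents of v's children.
N's parents: none.
Ch(N) = {J, U}.
Co-parents of N (other parents of its children):
  U's other parents are E, X.
  J: no additional parents.
MB(N) = {E, J, U, X}, which has 4 nodes.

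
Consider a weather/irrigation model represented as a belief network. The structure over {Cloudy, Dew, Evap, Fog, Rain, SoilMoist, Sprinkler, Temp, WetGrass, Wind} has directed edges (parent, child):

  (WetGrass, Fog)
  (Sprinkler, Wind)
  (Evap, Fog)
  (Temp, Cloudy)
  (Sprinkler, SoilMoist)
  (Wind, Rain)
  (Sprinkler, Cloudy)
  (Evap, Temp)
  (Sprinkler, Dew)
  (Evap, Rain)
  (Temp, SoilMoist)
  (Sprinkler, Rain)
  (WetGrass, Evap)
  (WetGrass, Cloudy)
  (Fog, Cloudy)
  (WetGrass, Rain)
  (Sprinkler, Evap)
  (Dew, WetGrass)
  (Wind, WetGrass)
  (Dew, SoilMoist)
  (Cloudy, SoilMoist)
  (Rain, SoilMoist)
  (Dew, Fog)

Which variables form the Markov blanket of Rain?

Parents of Rain: Evap, Sprinkler, WetGrass, Wind.
Children of Rain: SoilMoist.
Parents of each child, excluding Rain:
  SoilMoist's other parents are Cloudy, Dew, Sprinkler, Temp.
MB(Rain) = {Cloudy, Dew, Evap, SoilMoist, Sprinkler, Temp, WetGrass, Wind}.

{Cloudy, Dew, Evap, SoilMoist, Sprinkler, Temp, WetGrass, Wind}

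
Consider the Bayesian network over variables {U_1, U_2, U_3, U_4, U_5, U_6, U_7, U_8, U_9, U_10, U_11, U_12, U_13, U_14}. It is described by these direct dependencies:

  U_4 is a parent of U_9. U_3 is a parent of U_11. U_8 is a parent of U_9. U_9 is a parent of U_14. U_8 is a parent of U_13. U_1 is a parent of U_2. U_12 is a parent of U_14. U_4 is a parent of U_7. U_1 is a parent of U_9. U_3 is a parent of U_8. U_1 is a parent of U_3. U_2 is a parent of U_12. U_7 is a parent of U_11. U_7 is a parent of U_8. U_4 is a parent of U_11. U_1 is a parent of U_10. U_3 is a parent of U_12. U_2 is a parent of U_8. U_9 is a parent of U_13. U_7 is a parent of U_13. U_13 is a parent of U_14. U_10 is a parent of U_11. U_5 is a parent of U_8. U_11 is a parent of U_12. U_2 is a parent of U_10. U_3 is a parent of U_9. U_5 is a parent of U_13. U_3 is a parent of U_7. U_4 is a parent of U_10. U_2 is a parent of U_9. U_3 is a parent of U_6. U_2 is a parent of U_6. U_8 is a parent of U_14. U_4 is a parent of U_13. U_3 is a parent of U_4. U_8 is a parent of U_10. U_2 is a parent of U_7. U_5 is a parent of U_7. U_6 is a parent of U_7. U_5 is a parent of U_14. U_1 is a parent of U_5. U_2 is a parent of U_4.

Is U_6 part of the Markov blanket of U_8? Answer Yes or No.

The Markov blanket of a node is its parents, its children, and the other parents of its children.
U_8 has parents U_2, U_3, U_5, U_7.
Children of U_8: U_9, U_10, U_13, U_14.
Parents of each child, excluding U_8:
  U_9's other parents are U_1, U_2, U_3, U_4.
  parents(U_10) \ {U_8} = {U_1, U_2, U_4}.
  U_13's other parents are U_4, U_5, U_7, U_9.
  U_14's other parents are U_5, U_9, U_12, U_13.
MB(U_8) = {U_1, U_2, U_3, U_4, U_5, U_7, U_9, U_10, U_12, U_13, U_14}; U_6 is not in this set.

No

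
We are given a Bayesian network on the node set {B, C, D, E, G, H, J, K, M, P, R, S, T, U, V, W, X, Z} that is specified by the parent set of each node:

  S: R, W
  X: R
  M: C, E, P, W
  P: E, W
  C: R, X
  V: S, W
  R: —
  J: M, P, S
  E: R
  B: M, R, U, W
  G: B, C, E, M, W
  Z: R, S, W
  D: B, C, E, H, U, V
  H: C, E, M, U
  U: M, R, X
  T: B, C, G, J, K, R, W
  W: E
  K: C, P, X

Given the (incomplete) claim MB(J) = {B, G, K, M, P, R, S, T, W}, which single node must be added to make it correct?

Recall MB(v) = parents ∪ children ∪ spouses, where spouses are the other parents of v's children.
Pa(J) = {M, P, S}.
Children of J: T.
For each child, the remaining parents (spouses of J):
  T: B, C, G, K, R, W
MB(J) = {B, C, G, K, M, P, R, S, T, W}.
Comparing with the claimed set, C is missing.

C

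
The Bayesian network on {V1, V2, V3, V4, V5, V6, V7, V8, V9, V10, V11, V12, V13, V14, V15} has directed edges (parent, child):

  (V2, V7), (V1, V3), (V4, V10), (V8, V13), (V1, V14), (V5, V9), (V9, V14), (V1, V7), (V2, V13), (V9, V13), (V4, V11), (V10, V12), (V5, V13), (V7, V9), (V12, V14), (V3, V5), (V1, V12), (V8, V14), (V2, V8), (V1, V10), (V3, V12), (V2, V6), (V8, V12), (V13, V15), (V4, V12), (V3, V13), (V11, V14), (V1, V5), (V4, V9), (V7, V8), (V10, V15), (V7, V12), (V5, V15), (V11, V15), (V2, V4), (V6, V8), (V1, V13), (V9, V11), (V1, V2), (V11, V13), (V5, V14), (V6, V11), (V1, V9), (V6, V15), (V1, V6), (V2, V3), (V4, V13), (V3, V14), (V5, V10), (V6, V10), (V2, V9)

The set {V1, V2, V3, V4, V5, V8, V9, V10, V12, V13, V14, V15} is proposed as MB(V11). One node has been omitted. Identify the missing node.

V6

V11's children: V13, V14, V15.
V11 has parents V4, V6, V9.
Other parents of V11's children:
  V13: V1, V2, V3, V4, V5, V8, V9
  V14: V1, V3, V5, V8, V9, V12
  V15: V5, V6, V10, V13
MB(V11) = {V1, V2, V3, V4, V5, V6, V8, V9, V10, V12, V13, V14, V15}.
Comparing with the claimed set, V6 is missing.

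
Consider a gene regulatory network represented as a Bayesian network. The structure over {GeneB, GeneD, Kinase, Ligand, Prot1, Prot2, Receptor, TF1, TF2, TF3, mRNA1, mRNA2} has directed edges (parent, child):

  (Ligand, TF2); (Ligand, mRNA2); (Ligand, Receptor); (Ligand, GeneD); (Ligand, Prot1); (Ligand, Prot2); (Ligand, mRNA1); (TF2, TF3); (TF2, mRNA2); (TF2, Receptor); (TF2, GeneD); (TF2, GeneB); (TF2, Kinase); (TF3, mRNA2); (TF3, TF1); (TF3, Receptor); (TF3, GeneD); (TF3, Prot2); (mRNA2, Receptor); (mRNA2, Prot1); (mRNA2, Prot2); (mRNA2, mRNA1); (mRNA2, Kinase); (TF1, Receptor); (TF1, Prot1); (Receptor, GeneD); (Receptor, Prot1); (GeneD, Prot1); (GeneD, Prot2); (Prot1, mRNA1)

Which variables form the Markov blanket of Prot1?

{GeneD, Ligand, Receptor, TF1, mRNA1, mRNA2}

By definition, MB(Prot1) is built from Prot1's parents, Prot1's children, and the co-parents of Prot1.
Prot1 has child mRNA1.
Pa(Prot1) = {GeneD, Ligand, Receptor, TF1, mRNA2}.
Other parents of Prot1's children:
  mRNA1's other parents are Ligand, mRNA2.
MB(Prot1) = {GeneD, Ligand, Receptor, TF1, mRNA1, mRNA2}.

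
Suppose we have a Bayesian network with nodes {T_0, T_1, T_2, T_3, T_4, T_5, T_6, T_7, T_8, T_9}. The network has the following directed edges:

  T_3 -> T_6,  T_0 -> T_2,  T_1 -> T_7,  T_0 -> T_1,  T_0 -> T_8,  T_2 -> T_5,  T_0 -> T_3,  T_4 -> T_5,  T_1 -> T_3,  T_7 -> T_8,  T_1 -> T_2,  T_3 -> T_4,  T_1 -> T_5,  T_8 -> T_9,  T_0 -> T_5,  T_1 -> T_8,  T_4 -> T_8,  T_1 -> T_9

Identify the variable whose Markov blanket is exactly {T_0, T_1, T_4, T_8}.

T_7

The target node must have every member of {T_0, T_1, T_4, T_8} as a parent, child, or co-parent, and no others.
Parents of T_7: T_1; children: T_8; co-parents: T_0, T_1, T_4.
These exactly cover the given set, so the node is T_7.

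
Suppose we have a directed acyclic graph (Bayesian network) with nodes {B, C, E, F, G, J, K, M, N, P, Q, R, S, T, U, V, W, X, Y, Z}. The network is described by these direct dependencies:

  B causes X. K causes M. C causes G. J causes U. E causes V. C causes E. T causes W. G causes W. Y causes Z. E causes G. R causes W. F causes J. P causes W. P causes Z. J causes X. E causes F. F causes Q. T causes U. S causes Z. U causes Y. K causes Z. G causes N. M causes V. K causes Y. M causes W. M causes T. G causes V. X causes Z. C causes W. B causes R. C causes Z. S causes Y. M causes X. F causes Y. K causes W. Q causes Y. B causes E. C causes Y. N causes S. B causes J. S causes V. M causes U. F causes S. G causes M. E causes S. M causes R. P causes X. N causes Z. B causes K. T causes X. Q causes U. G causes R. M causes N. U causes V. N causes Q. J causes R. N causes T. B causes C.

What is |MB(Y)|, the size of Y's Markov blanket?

10

By definition, MB(Y) is built from Y's parents, Y's children, and the co-parents of Y.
Y has child Z.
Y's parents: C, F, K, Q, S, U.
Parents of each child, excluding Y:
  Z's other parents are C, K, N, P, S, X.
MB(Y) = {C, F, K, N, P, Q, S, U, X, Z}, which has 10 nodes.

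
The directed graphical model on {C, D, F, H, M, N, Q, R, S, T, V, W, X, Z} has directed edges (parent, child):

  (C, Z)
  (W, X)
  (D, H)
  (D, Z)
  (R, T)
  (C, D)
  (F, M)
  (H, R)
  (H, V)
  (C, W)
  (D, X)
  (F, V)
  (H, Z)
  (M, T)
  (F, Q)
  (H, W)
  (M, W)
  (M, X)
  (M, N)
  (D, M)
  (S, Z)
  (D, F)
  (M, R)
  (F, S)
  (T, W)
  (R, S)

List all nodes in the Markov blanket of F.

{D, H, M, Q, R, S, V}

By definition, MB(F) is built from F's parents, F's children, and the co-parents of F.
Pa(F) = {D}.
Ch(F) = {M, Q, S, V}.
Other parents of F's children:
  M also has parent D.
  Q: no additional parents.
  S also has parent R.
  parents(V) \ {F} = {H}.
So the Markov blanket of F is {D, H, M, Q, R, S, V}.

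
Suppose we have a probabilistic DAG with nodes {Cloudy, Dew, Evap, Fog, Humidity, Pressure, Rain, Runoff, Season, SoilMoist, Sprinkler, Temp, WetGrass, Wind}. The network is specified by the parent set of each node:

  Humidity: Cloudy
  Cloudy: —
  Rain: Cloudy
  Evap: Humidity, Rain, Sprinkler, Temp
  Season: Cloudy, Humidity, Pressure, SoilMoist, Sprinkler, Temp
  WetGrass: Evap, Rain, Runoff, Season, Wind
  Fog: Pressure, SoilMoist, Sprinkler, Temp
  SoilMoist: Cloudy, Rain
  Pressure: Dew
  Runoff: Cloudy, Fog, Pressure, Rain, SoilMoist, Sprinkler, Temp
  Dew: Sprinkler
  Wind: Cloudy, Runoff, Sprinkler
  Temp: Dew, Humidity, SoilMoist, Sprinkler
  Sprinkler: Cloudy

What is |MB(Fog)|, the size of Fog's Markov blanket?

Fog has parents Pressure, SoilMoist, Sprinkler, Temp.
Fog has child Runoff.
Parents of each child, excluding Fog:
  Runoff's other parents are Cloudy, Pressure, Rain, SoilMoist, Sprinkler, Temp.
MB(Fog) = {Cloudy, Pressure, Rain, Runoff, SoilMoist, Sprinkler, Temp}, which has 7 nodes.

7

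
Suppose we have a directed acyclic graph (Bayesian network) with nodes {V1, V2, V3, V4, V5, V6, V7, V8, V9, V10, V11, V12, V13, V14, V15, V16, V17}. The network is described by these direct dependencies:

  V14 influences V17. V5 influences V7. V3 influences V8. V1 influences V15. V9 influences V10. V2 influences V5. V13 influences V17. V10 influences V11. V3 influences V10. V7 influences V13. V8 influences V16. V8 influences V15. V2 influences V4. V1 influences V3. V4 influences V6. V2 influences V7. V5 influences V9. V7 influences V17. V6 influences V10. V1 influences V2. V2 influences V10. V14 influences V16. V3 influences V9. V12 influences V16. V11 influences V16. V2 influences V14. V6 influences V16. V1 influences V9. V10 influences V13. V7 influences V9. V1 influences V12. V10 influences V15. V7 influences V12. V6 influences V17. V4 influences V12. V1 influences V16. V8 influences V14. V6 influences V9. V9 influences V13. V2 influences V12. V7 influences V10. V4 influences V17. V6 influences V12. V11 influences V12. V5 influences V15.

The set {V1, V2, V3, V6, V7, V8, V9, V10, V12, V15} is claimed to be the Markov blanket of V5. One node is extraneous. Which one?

V12

Parents of V5: V2.
V5's children: V7, V9, V15.
Co-parents of V5 (other parents of its children):
  V7: V2
  V9: V1, V3, V6, V7
  V15: V1, V8, V10
MB(V5) = {V1, V2, V3, V6, V7, V8, V9, V10, V15}.
V12 is neither a parent, child, nor co-parent of V5, so it does not belong.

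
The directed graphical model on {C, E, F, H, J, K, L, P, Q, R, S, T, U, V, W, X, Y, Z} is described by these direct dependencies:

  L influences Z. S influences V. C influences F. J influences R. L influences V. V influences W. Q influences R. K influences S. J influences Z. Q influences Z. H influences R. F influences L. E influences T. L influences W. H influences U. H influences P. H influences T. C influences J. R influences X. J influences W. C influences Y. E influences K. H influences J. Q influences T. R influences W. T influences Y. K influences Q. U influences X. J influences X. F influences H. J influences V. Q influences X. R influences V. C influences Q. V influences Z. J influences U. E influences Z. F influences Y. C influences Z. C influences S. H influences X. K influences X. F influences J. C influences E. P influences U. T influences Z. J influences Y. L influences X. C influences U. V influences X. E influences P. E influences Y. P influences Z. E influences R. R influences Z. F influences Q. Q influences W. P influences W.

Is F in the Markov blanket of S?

Parents of S: C, K.
Children of S: V.
Parents of each child, excluding S:
  V: J, L, R
MB(S) = {C, J, K, L, R, V}; F is not in this set.

No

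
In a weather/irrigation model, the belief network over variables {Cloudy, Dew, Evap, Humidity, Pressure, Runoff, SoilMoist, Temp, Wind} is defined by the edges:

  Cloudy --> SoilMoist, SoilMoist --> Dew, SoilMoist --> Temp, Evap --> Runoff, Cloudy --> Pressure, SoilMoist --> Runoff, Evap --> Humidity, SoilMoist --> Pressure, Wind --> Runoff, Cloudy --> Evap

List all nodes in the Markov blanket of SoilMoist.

{Cloudy, Dew, Evap, Pressure, Runoff, Temp, Wind}

Recall MB(v) = parents ∪ children ∪ spouses, where spouses are the other parents of v's children.
Pa(SoilMoist) = {Cloudy}.
SoilMoist's children: Dew, Pressure, Runoff, Temp.
For each child, the remaining parents (spouses of SoilMoist):
  Temp has no other parent.
  Pressure also has parent Cloudy.
  Dew has no other parent.
  Runoff's other parents are Evap, Wind.
MB(SoilMoist) = {Cloudy, Dew, Evap, Pressure, Runoff, Temp, Wind}.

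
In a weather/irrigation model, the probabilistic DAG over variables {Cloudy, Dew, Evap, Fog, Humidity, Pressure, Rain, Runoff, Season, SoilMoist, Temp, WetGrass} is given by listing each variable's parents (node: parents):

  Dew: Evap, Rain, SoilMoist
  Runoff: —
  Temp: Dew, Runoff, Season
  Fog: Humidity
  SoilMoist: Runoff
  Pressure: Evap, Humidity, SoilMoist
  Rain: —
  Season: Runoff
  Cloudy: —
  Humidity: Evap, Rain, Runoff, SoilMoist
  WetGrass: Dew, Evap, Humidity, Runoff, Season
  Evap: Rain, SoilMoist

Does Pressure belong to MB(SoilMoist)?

Pressure is a child of SoilMoist.
So Pressure ∈ MB(SoilMoist).

Yes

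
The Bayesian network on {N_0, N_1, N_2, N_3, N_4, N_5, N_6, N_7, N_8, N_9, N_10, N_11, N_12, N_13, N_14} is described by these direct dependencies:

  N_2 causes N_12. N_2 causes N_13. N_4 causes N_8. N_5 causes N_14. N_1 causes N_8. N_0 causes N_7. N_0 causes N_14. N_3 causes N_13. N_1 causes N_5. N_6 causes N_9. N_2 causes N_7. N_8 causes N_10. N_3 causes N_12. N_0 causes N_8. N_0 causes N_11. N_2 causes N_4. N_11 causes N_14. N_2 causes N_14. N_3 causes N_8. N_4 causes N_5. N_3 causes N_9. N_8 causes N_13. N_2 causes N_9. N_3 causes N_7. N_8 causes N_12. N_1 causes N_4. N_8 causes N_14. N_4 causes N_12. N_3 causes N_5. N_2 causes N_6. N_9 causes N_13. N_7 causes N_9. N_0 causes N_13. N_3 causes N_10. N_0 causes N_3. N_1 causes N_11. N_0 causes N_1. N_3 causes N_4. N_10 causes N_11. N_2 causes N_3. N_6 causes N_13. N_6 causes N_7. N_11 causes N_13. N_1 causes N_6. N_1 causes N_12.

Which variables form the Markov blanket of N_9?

{N_0, N_2, N_3, N_6, N_7, N_8, N_11, N_13}

N_9 has parents N_2, N_3, N_6, N_7.
N_9's children: N_13.
For each child, the remaining parents (spouses of N_9):
  parents(N_13) \ {N_9} = {N_0, N_2, N_3, N_6, N_8, N_11}.
Taking the union gives {N_0, N_2, N_3, N_6, N_7, N_8, N_11, N_13}.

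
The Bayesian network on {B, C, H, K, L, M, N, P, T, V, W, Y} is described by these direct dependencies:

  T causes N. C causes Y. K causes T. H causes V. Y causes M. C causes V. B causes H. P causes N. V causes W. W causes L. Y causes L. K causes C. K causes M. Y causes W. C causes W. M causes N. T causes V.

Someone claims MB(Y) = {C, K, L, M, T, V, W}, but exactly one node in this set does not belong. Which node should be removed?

Parents of Y: C.
Y has children L, M, W.
Parents of each child, excluding Y:
  parents(W) \ {Y} = {C, V}.
  L also has parent W.
  M's other parent is K.
MB(Y) = {C, K, L, M, V, W}.
T is neither a parent, child, nor co-parent of Y, so it does not belong.

T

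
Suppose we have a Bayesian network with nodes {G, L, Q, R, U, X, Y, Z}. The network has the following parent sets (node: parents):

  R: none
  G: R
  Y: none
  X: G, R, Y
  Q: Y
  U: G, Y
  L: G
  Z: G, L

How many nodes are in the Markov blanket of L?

Recall MB(v) = parents ∪ children ∪ spouses, where spouses are the other parents of v's children.
Pa(L) = {G}.
L has child Z.
Parents of each child, excluding L:
  Z's other parent is G.
MB(L) = {G, Z}, which has 2 nodes.

2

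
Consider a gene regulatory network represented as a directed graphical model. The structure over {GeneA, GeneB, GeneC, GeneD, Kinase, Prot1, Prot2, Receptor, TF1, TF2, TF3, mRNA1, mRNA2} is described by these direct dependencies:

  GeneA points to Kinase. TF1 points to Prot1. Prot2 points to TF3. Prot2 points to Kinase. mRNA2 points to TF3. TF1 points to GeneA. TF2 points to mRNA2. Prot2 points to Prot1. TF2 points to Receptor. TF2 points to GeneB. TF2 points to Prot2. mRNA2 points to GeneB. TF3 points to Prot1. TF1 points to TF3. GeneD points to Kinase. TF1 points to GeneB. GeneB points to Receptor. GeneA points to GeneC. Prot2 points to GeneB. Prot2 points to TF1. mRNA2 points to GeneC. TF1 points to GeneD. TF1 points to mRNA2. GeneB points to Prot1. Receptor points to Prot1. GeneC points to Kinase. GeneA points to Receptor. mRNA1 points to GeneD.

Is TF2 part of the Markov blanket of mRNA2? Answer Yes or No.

TF2 is a parent of mRNA2.
So TF2 ∈ MB(mRNA2).

Yes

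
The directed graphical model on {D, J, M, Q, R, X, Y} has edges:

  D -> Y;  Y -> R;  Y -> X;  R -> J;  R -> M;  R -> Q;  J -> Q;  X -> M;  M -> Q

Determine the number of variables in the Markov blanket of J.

3

J's children: Q.
Parents of J: R.
Other parents of J's children:
  Q also has parents M, R.
MB(J) = {M, Q, R}, which has 3 nodes.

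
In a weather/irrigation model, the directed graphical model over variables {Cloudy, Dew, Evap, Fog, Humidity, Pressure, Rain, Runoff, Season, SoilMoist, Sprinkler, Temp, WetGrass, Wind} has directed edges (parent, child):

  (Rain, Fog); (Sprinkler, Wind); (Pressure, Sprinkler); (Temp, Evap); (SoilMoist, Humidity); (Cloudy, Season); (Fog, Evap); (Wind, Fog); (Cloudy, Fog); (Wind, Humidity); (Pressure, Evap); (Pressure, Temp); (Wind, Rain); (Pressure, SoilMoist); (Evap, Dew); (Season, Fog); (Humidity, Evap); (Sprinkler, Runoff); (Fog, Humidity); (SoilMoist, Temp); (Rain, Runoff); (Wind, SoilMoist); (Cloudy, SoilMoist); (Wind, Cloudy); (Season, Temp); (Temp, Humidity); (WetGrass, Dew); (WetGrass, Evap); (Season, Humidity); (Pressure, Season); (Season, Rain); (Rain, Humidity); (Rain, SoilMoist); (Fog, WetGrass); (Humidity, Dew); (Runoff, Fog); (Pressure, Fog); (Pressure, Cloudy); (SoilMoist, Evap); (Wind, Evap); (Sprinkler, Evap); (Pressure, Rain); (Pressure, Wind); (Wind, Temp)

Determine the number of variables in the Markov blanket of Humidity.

By definition, MB(Humidity) is built from Humidity's parents, Humidity's children, and the co-parents of Humidity.
Humidity's parents: Fog, Rain, Season, SoilMoist, Temp, Wind.
Humidity has children Dew, Evap.
Parents of each child, excluding Humidity:
  parents(Evap) \ {Humidity} = {Fog, Pressure, SoilMoist, Sprinkler, Temp, WetGrass, Wind}.
  Dew's other parents are Evap, WetGrass.
MB(Humidity) = {Dew, Evap, Fog, Pressure, Rain, Season, SoilMoist, Sprinkler, Temp, WetGrass, Wind}, which has 11 nodes.

11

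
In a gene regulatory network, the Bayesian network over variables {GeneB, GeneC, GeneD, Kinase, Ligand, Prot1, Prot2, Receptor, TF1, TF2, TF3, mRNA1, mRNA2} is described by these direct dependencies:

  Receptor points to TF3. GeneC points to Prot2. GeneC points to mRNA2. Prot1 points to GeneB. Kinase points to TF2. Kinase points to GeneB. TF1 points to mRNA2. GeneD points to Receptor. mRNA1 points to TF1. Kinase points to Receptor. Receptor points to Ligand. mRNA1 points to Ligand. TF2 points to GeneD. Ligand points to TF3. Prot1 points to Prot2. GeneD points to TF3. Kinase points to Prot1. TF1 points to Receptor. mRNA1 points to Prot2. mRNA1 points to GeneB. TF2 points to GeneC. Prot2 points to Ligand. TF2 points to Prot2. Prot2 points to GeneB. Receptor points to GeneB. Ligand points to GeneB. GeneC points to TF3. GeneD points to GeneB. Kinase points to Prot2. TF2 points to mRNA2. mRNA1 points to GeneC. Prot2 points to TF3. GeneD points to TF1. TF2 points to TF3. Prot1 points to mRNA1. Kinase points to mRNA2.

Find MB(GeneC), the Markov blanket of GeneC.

{GeneD, Kinase, Ligand, Prot1, Prot2, Receptor, TF1, TF2, TF3, mRNA1, mRNA2}

A node's Markov blanket = Pa ∪ Ch ∪ (parents of Ch other than the node itself).
Parents of GeneC: TF2, mRNA1.
Ch(GeneC) = {Prot2, TF3, mRNA2}.
For each child, the remaining parents (spouses of GeneC):
  Prot2's other parents are Kinase, Prot1, TF2, mRNA1.
  parents(mRNA2) \ {GeneC} = {Kinase, TF1, TF2}.
  TF3's other parents are GeneD, Ligand, Prot2, Receptor, TF2.
Taking the union gives {GeneD, Kinase, Ligand, Prot1, Prot2, Receptor, TF1, TF2, TF3, mRNA1, mRNA2}.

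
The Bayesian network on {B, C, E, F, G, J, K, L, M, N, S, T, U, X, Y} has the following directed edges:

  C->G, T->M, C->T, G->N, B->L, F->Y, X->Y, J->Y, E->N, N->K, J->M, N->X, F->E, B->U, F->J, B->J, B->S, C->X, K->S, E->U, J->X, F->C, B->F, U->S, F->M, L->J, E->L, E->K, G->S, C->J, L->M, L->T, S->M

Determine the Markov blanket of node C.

{B, F, G, J, L, N, T, X}

Recall MB(v) = parents ∪ children ∪ spouses, where spouses are the other parents of v's children.
C has parent F.
Ch(C) = {G, J, T, X}.
Other parents of C's children:
  G: no additional parents.
  J's other parents are B, F, L.
  T's other parent is L.
  X's other parents are J, N.
Taking the union gives {B, F, G, J, L, N, T, X}.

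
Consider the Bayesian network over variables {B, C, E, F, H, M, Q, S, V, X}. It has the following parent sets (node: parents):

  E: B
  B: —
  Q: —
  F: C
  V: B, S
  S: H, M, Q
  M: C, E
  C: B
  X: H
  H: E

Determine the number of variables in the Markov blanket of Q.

A node's Markov blanket = Pa ∪ Ch ∪ (parents of Ch other than the node itself).
Pa(Q) = {}.
Q has child S.
For each child, the remaining parents (spouses of Q):
  S's other parents are H, M.
MB(Q) = {H, M, S}, which has 3 nodes.

3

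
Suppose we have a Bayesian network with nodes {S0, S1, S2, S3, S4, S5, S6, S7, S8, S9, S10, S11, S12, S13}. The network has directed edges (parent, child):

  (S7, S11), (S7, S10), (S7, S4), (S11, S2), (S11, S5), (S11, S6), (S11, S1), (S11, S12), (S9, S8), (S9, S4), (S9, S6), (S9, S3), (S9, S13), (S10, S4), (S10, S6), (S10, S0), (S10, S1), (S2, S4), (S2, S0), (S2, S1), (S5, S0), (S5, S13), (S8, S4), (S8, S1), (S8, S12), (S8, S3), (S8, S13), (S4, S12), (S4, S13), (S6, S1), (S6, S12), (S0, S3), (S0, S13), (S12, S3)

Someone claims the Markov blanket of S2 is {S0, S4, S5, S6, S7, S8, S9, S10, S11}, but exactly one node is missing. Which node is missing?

S2 has children S0, S1, S4.
Pa(S2) = {S11}.
Other parents of S2's children:
  S4: S7, S8, S9, S10
  S0: S5, S10
  S1: S6, S8, S10, S11
MB(S2) = {S0, S1, S4, S5, S6, S7, S8, S9, S10, S11}.
Comparing with the claimed set, S1 is missing.

S1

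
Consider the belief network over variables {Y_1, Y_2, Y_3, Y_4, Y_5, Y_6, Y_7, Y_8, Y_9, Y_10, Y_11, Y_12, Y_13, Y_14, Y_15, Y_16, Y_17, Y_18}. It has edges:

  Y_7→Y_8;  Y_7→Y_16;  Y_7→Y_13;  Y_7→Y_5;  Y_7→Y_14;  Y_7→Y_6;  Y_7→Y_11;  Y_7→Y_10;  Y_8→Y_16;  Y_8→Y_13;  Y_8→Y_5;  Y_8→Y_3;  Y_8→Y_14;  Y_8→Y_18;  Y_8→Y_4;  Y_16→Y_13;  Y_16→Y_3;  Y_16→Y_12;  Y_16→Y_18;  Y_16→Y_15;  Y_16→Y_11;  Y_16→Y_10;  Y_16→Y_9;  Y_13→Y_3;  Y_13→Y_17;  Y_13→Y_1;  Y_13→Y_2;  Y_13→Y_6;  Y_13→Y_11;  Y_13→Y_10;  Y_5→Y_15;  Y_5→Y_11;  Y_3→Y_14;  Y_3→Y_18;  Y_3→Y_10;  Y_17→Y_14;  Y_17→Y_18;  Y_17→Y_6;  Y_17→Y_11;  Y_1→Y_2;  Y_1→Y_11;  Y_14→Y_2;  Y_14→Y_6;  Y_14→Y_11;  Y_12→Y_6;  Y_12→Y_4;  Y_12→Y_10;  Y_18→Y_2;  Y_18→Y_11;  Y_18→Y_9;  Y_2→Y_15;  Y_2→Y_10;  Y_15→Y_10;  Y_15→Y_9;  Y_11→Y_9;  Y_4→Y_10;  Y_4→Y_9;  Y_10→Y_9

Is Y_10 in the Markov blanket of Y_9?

Yes

Y_10 is a parent of Y_9.
So Y_10 ∈ MB(Y_9).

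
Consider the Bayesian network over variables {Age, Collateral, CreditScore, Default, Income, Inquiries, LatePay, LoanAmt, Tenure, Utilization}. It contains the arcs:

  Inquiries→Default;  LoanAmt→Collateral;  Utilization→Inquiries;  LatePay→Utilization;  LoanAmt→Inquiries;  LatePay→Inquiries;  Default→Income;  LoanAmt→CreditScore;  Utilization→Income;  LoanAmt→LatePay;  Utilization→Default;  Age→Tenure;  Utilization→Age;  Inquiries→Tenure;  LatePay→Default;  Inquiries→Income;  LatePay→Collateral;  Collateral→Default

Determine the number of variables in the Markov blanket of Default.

Default's parents: Collateral, Inquiries, LatePay, Utilization.
Default has child Income.
Other parents of Default's children:
  Income: Inquiries, Utilization
MB(Default) = {Collateral, Income, Inquiries, LatePay, Utilization}, which has 5 nodes.

5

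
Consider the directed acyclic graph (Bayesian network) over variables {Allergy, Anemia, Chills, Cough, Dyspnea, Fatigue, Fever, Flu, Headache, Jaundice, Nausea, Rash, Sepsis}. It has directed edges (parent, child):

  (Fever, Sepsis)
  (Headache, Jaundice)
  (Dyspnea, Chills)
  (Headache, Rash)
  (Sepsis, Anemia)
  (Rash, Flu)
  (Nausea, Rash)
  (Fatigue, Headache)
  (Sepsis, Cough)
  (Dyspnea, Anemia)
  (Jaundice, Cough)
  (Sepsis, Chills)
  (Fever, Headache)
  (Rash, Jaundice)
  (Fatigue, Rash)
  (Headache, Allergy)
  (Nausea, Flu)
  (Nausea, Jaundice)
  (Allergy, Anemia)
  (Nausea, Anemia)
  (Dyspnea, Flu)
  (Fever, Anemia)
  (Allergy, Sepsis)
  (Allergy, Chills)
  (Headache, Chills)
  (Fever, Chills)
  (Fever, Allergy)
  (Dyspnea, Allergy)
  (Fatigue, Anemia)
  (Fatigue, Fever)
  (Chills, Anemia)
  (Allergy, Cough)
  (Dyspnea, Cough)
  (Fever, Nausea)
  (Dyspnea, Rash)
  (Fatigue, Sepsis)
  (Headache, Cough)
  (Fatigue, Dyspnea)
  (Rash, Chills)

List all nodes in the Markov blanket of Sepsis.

{Allergy, Anemia, Chills, Cough, Dyspnea, Fatigue, Fever, Headache, Jaundice, Nausea, Rash}

The Markov blanket of a node is its parents, its children, and the other parents of its children.
Pa(Sepsis) = {Allergy, Fatigue, Fever}.
Children of Sepsis: Anemia, Chills, Cough.
Other parents of Sepsis's children:
  Chills's other parents are Allergy, Dyspnea, Fever, Headache, Rash.
  Anemia also has parents Allergy, Chills, Dyspnea, Fatigue, Fever, Nausea.
  Cough's other parents are Allergy, Dyspnea, Headache, Jaundice.
Union: {Allergy, Fatigue, Fever} ∪ {Anemia, Chills, Cough} ∪ {Allergy, Chills, Dyspnea, Fatigue, Fever, Headache, Jaundice, Nausea, Rash} = {Allergy, Anemia, Chills, Cough, Dyspnea, Fatigue, Fever, Headache, Jaundice, Nausea, Rash}.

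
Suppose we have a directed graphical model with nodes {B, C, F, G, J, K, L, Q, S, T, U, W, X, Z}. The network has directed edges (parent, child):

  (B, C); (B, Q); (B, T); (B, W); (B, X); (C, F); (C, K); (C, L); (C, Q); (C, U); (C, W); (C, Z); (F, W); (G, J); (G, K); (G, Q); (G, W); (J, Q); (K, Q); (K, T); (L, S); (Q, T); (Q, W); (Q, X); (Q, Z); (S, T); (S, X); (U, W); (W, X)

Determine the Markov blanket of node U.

Ch(U) = {W}.
U has parent C.
Co-parents of U (other parents of its children):
  W: B, C, F, G, Q
So the Markov blanket of U is {B, C, F, G, Q, W}.

{B, C, F, G, Q, W}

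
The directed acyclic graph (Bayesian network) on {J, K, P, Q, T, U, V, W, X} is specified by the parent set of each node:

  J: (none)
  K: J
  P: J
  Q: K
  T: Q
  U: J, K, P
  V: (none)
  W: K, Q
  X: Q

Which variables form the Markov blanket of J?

By definition, MB(J) is built from J's parents, J's children, and the co-parents of J.
Pa(J) = {}.
J has children K, P, U.
Parents of each child, excluding J:
  K has no other parent.
  P has no other parent.
  parents(U) \ {J} = {K, P}.
MB(J) = {K, P, U}.

{K, P, U}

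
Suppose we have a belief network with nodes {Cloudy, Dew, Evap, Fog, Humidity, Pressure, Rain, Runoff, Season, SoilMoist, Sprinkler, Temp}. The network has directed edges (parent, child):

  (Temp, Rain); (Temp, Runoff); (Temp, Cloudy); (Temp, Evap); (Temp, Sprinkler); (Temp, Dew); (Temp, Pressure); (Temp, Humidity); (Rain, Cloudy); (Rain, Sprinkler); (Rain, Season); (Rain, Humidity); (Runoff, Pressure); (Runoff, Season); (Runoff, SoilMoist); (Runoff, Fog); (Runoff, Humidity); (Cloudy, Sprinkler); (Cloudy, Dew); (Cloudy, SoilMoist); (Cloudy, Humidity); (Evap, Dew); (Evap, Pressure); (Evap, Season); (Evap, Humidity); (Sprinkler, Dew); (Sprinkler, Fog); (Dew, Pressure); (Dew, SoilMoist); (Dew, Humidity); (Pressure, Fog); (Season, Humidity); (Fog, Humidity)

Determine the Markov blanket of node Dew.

{Cloudy, Evap, Fog, Humidity, Pressure, Rain, Runoff, Season, SoilMoist, Sprinkler, Temp}

A node's Markov blanket = Pa ∪ Ch ∪ (parents of Ch other than the node itself).
Dew has children Humidity, Pressure, SoilMoist.
Dew has parents Cloudy, Evap, Sprinkler, Temp.
Parents of each child, excluding Dew:
  Pressure's other parents are Evap, Runoff, Temp.
  parents(SoilMoist) \ {Dew} = {Cloudy, Runoff}.
  Humidity's other parents are Cloudy, Evap, Fog, Rain, Runoff, Season, Temp.
So the Markov blanket of Dew is {Cloudy, Evap, Fog, Humidity, Pressure, Rain, Runoff, Season, SoilMoist, Sprinkler, Temp}.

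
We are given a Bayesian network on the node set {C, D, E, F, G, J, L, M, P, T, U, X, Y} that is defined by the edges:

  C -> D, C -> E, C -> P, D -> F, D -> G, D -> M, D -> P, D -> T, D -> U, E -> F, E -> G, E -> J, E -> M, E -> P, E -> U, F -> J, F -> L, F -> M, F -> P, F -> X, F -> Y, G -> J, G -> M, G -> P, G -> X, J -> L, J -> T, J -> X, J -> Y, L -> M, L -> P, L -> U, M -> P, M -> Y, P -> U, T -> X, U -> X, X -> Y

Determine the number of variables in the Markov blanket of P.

8

By definition, MB(P) is built from P's parents, P's children, and the co-parents of P.
P's children: U.
Parents of P: C, D, E, F, G, L, M.
Co-parents of P (other parents of its children):
  U's other parents are D, E, L.
MB(P) = {C, D, E, F, G, L, M, U}, which has 8 nodes.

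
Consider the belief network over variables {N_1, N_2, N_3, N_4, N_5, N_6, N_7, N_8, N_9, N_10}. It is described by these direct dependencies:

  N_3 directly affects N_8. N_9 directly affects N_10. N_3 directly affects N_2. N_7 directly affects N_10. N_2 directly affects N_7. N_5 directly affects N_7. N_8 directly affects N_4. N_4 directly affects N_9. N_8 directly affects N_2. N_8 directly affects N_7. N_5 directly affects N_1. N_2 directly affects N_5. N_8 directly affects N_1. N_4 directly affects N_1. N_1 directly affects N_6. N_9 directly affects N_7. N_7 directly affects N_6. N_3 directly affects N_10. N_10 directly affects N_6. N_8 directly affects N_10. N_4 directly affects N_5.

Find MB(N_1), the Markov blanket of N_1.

Pa(N_1) = {N_4, N_5, N_8}.
N_1's children: N_6.
Parents of each child, excluding N_1:
  N_6's other parents are N_7, N_10.
Taking the union gives {N_4, N_5, N_6, N_7, N_8, N_10}.

{N_4, N_5, N_6, N_7, N_8, N_10}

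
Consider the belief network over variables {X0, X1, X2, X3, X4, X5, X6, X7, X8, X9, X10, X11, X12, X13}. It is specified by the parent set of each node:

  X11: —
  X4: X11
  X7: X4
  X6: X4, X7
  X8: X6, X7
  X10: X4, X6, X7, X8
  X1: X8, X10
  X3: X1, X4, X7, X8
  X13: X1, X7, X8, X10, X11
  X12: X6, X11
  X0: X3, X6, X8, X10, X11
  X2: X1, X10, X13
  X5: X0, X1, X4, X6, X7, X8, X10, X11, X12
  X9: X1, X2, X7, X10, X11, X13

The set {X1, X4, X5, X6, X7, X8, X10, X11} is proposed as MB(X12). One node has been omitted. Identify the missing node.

X0

A node's Markov blanket = Pa ∪ Ch ∪ (parents of Ch other than the node itself).
X12 has parents X6, X11.
X12 has child X5.
Co-parents of X12 (other parents of its children):
  X5: X0, X1, X4, X6, X7, X8, X10, X11
MB(X12) = {X0, X1, X4, X5, X6, X7, X8, X10, X11}.
Comparing with the claimed set, X0 is missing.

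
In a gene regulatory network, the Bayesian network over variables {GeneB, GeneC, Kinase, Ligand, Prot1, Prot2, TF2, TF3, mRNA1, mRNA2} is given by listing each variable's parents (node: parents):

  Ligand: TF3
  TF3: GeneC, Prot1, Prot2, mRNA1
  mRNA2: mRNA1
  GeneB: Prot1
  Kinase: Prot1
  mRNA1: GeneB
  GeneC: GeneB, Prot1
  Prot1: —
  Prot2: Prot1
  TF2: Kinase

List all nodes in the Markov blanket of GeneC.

{GeneB, Prot1, Prot2, TF3, mRNA1}

A node's Markov blanket = Pa ∪ Ch ∪ (parents of Ch other than the node itself).
GeneC has parents GeneB, Prot1.
GeneC has child TF3.
Parents of each child, excluding GeneC:
  TF3: Prot1, Prot2, mRNA1
MB(GeneC) = {GeneB, Prot1, Prot2, TF3, mRNA1}.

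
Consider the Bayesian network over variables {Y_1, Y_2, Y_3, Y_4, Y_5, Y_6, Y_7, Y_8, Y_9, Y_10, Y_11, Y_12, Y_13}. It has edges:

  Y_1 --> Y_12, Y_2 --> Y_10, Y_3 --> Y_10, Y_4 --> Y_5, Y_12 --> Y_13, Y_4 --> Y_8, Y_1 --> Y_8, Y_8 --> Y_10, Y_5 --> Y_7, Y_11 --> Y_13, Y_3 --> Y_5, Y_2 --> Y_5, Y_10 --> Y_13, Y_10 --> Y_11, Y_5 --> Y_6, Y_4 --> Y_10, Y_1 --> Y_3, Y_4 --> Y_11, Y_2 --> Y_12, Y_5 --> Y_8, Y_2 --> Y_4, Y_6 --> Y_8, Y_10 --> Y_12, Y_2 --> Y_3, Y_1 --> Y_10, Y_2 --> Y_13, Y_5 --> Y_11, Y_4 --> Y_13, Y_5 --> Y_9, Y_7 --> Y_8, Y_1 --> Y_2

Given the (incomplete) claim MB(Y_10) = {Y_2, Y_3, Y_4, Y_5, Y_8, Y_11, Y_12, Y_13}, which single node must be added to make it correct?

By definition, MB(Y_10) is built from Y_10's parents, Y_10's children, and the co-parents of Y_10.
Pa(Y_10) = {Y_1, Y_2, Y_3, Y_4, Y_8}.
Children of Y_10: Y_11, Y_12, Y_13.
For each child, the remaining parents (spouses of Y_10):
  parents(Y_11) \ {Y_10} = {Y_4, Y_5}.
  Y_12's other parents are Y_1, Y_2.
  parents(Y_13) \ {Y_10} = {Y_2, Y_4, Y_11, Y_12}.
MB(Y_10) = {Y_1, Y_2, Y_3, Y_4, Y_5, Y_8, Y_11, Y_12, Y_13}.
Comparing with the claimed set, Y_1 is missing.

Y_1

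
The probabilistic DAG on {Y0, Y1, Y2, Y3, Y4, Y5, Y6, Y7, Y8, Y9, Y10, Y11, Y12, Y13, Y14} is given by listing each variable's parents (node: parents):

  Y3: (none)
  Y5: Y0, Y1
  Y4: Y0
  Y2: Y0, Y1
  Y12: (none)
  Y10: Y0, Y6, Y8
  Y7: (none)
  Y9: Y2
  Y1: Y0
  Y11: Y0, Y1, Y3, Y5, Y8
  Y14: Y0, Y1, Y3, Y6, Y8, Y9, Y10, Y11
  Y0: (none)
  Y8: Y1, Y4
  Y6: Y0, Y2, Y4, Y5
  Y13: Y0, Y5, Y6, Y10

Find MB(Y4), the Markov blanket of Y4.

Children of Y4: Y6, Y8.
Parents of Y4: Y0.
For each child, the remaining parents (spouses of Y4):
  Y6 also has parents Y0, Y2, Y5.
  Y8 also has parent Y1.
MB(Y4) = {Y0, Y1, Y2, Y5, Y6, Y8}.

{Y0, Y1, Y2, Y5, Y6, Y8}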